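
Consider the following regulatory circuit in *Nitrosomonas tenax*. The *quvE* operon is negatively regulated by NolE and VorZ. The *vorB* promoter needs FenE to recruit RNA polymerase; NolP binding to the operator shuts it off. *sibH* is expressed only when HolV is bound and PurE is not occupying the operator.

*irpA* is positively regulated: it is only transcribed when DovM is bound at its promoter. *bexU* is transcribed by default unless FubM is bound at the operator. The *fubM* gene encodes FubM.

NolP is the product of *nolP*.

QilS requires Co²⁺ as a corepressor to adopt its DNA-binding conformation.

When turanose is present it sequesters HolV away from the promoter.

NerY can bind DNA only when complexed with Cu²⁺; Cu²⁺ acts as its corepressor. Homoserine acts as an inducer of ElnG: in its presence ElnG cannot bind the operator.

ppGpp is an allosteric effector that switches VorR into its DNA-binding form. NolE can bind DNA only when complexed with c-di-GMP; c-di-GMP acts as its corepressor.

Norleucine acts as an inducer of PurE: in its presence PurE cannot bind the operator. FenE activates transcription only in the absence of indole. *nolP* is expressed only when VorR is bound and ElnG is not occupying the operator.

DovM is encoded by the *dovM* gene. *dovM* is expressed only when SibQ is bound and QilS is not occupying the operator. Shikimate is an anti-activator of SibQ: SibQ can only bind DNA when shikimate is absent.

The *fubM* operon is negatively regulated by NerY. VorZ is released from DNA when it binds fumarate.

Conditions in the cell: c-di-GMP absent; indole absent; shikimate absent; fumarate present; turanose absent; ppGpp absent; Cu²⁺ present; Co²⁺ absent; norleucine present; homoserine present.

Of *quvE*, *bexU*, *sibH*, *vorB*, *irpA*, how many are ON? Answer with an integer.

5

c-di-GMP is absent, so NolE is inactive.
Fumarate is present, so VorZ is inactive.
With no repressor bound, *quvE* is transcribed.
→ *quvE* is ON.
Cu²⁺ is present, so NerY is active.
With repressor NerY bound, *fubM* is not transcribed.
So FubM is not produced.
With no repressor bound, *bexU* is transcribed.
→ *bexU* is ON.
Norleucine is present, so PurE is inactive.
Turanose is absent, so HolV is active.
No repressor is bound and HolV is active, so *sibH* is transcribed.
→ *sibH* is ON.
ppGpp is absent, so VorR is inactive.
Homoserine is present, so ElnG is inactive.
Required activator VorR is absent, so *nolP* is not transcribed.
So NolP is not produced.
Indole is absent, so FenE is active.
No repressor is bound and FenE is active, so *vorB* is transcribed.
→ *vorB* is ON.
Co²⁺ is absent, so QilS is inactive.
Shikimate is absent, so SibQ is active.
No repressor is bound and SibQ is active, so *dovM* is transcribed.
So DovM is produced and active.
No repressor is bound and DovM is active, so *irpA* is transcribed.
→ *irpA* is ON.
5 of the 5 genes are transcribed.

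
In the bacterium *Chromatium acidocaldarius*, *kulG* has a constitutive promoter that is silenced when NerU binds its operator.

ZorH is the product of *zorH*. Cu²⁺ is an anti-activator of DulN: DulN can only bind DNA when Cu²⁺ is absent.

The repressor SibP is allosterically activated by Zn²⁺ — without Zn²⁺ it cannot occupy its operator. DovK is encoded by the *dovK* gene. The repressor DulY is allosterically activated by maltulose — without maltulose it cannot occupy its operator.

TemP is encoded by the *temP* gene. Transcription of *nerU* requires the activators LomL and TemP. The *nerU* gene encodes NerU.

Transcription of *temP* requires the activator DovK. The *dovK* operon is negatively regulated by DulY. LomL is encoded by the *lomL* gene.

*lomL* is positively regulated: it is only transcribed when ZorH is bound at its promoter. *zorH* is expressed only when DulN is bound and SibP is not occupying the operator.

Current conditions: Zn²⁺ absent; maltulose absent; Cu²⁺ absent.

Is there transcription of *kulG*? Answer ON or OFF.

Cu²⁺ is absent, so DulN is active.
Zn²⁺ is absent, so SibP is inactive.
No repressor is bound and DulN is active, so *zorH* is transcribed.
So ZorH is produced and active.
No repressor is bound and ZorH is active, so *lomL* is transcribed.
So LomL is produced and active.
Maltulose is absent, so DulY is inactive.
With no repressor bound, *dovK* is transcribed.
So DovK is produced and active.
No repressor is bound and DovK is active, so *temP* is transcribed.
So TemP is produced and active.
No repressor is bound and LomL and TemP are active, so *nerU* is transcribed.
So NerU is produced and active.
With repressor NerU bound, *kulG* is not transcribed.

OFF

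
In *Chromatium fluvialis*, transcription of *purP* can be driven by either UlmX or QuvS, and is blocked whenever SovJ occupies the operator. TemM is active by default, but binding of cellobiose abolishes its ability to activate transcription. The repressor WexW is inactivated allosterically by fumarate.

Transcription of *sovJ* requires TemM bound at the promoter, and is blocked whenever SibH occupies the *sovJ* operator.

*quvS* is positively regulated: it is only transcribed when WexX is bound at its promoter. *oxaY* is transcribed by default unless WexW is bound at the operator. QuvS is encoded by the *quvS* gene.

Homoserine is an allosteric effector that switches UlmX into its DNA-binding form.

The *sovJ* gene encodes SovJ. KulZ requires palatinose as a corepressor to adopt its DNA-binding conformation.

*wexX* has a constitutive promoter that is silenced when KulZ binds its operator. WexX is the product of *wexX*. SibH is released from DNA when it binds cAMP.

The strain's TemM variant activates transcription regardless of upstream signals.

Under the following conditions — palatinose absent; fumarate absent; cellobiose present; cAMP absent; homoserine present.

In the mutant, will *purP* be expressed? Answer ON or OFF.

ON

Homoserine is present, so UlmX is active.
Palatinose is absent, so KulZ is inactive.
With no repressor bound, *wexX* is transcribed.
So WexX is produced and active.
No repressor is bound and WexX is active, so *quvS* is transcribed.
So QuvS is produced and active.
cAMP is absent, so SibH is active.
TemM is constitutively active in this strain.
With repressor SibH bound, *sovJ* is not transcribed.
So SovJ is not produced.
Activator UlmX is present, so *purP* is transcribed.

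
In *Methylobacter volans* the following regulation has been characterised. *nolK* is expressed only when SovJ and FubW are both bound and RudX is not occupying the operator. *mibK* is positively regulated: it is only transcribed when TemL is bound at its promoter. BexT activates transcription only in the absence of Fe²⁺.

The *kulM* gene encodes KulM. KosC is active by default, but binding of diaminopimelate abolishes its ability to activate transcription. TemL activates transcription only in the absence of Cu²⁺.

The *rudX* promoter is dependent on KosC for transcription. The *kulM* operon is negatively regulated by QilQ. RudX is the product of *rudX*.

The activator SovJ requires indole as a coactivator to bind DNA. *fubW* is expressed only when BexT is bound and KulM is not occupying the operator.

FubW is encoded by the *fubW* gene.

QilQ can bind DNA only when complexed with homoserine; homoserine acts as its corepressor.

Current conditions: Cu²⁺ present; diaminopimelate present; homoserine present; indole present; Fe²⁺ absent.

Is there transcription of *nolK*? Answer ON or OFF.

ON

Indole is present, so SovJ is active.
Diaminopimelate is present, so KosC is inactive.
Required activator KosC is absent, so *rudX* is not transcribed.
So RudX is not produced.
Fe²⁺ is absent, so BexT is active.
Homoserine is present, so QilQ is active.
With repressor QilQ bound, *kulM* is not transcribed.
So KulM is not produced.
No repressor is bound and BexT is active, so *fubW* is transcribed.
So FubW is produced and active.
No repressor is bound and SovJ and FubW are active, so *nolK* is transcribed.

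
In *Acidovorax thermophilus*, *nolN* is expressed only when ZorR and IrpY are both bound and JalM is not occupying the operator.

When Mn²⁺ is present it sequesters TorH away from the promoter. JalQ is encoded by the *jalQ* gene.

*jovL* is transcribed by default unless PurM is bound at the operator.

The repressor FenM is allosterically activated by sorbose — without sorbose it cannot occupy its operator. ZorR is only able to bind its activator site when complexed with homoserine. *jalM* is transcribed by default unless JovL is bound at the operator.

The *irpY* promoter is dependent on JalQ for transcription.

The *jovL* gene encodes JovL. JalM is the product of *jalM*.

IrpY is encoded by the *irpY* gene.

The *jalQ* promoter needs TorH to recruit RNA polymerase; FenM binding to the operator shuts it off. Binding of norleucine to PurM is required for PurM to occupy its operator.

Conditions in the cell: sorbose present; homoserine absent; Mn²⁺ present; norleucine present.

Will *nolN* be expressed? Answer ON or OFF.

Homoserine is absent, so ZorR is inactive.
Mn²⁺ is present, so TorH is inactive.
Sorbose is present, so FenM is active.
With repressor FenM bound, *jalQ* is not transcribed.
So JalQ is not produced.
Required activator JalQ is absent, so *irpY* is not transcribed.
So IrpY is not produced.
Norleucine is present, so PurM is active.
With repressor PurM bound, *jovL* is not transcribed.
So JovL is not produced.
With no repressor bound, *jalM* is transcribed.
So JalM is produced and active.
With repressor JalM bound, *nolN* is not transcribed.

OFF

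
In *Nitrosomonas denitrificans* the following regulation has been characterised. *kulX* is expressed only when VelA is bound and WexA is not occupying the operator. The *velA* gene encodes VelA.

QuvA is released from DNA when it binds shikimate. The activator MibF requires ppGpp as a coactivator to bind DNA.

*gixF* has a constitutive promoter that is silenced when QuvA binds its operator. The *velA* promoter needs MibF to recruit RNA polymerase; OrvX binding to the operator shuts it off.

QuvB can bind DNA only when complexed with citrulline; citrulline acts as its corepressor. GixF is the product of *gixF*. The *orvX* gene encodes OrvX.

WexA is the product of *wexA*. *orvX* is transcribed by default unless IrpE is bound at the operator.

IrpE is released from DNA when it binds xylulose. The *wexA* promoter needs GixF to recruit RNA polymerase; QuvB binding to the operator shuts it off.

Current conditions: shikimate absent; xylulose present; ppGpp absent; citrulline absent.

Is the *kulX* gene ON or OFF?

ppGpp is absent, so MibF is inactive.
Xylulose is present, so IrpE is inactive.
With no repressor bound, *orvX* is transcribed.
So OrvX is produced and active.
With repressor OrvX bound, *velA* is not transcribed.
So VelA is not produced.
Shikimate is absent, so QuvA is active.
With repressor QuvA bound, *gixF* is not transcribed.
So GixF is not produced.
Citrulline is absent, so QuvB is inactive.
Required activator GixF is absent, so *wexA* is not transcribed.
So WexA is not produced.
Required activator VelA is absent, so *kulX* is not transcribed.

OFF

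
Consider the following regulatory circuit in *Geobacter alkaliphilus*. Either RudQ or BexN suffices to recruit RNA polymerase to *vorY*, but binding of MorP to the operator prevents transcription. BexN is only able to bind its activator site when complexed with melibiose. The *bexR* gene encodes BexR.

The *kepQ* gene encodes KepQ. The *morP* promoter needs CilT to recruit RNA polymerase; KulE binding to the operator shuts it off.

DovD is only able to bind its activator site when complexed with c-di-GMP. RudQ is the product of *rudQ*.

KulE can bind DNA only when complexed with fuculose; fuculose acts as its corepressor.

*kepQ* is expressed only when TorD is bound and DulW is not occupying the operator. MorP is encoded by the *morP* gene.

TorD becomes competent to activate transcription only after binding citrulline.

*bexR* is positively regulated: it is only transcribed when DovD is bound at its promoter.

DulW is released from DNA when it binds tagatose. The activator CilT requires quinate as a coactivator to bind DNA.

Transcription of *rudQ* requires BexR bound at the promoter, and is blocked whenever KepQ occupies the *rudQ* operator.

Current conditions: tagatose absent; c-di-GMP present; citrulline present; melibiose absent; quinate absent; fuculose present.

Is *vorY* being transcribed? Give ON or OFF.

c-di-GMP is present, so DovD is active.
No repressor is bound and DovD is active, so *bexR* is transcribed.
So BexR is produced and active.
Citrulline is present, so TorD is active.
Tagatose is absent, so DulW is active.
With repressor DulW bound, *kepQ* is not transcribed.
So KepQ is not produced.
No repressor is bound and BexR is active, so *rudQ* is transcribed.
So RudQ is produced and active.
Quinate is absent, so CilT is inactive.
Fuculose is present, so KulE is active.
With repressor KulE bound, *morP* is not transcribed.
So MorP is not produced.
Melibiose is absent, so BexN is inactive.
Activator RudQ is present, so *vorY* is transcribed.

ON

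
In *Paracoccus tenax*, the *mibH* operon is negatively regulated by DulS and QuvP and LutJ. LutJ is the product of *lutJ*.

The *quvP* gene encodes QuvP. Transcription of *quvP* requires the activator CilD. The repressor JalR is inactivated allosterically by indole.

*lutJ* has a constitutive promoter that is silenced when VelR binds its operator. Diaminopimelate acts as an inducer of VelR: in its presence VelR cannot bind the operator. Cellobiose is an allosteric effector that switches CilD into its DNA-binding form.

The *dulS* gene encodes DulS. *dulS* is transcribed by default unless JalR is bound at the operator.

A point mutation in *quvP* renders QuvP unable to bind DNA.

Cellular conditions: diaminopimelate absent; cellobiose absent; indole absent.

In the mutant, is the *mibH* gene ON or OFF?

ON

Indole is absent, so JalR is active.
With repressor JalR bound, *dulS* is not transcribed.
So DulS is not produced.
QuvP is non-functional in this strain, so it has no effect.
Diaminopimelate is absent, so VelR is active.
With repressor VelR bound, *lutJ* is not transcribed.
So LutJ is not produced.
With no repressor bound, *mibH* is transcribed.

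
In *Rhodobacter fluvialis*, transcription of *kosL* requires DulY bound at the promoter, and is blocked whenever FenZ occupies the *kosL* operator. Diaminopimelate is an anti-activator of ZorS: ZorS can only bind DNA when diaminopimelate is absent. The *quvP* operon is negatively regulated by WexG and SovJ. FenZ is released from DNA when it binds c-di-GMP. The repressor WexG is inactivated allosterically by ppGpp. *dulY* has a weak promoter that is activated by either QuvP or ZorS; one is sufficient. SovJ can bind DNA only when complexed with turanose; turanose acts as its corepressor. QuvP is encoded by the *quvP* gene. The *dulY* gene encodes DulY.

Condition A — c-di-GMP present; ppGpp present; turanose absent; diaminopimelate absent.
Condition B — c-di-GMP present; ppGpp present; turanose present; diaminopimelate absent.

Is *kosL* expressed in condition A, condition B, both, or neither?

Condition A:
c-di-GMP is present, so FenZ is inactive.
ppGpp is present, so WexG is inactive.
Turanose is absent, so SovJ is inactive.
With no repressor bound, *quvP* is transcribed.
So QuvP is produced and active.
Diaminopimelate is absent, so ZorS is active.
Activator QuvP is present, so *dulY* is transcribed.
So DulY is produced and active.
No repressor is bound and DulY is active, so *kosL* is transcribed.
→ *kosL* is ON in A.
Condition B:
c-di-GMP is present, so FenZ is inactive.
ppGpp is present, so WexG is inactive.
Turanose is present, so SovJ is active.
With repressor SovJ bound, *quvP* is not transcribed.
So QuvP is not produced.
Diaminopimelate is absent, so ZorS is active.
Activator ZorS is present, so *dulY* is transcribed.
So DulY is produced and active.
No repressor is bound and DulY is active, so *kosL* is transcribed.
→ *kosL* is ON in B.

both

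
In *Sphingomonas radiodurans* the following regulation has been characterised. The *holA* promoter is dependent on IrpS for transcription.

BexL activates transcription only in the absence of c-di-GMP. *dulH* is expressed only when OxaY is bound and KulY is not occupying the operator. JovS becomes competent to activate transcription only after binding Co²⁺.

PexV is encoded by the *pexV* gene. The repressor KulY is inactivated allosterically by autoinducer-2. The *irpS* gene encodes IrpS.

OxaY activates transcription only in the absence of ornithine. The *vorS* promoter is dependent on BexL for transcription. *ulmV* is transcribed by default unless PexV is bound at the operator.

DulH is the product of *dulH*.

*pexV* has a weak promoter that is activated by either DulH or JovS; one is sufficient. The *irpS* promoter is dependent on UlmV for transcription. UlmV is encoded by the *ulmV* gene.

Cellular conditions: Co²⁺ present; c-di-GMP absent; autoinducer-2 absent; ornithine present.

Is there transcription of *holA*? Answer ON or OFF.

Autoinducer-2 is absent, so KulY is active.
Ornithine is present, so OxaY is inactive.
With repressor KulY bound, *dulH* is not transcribed.
So DulH is not produced.
Co²⁺ is present, so JovS is active.
Activator JovS is present, so *pexV* is transcribed.
So PexV is produced and active.
With repressor PexV bound, *ulmV* is not transcribed.
So UlmV is not produced.
Required activator UlmV is absent, so *irpS* is not transcribed.
So IrpS is not produced.
Required activator IrpS is absent, so *holA* is not transcribed.

OFF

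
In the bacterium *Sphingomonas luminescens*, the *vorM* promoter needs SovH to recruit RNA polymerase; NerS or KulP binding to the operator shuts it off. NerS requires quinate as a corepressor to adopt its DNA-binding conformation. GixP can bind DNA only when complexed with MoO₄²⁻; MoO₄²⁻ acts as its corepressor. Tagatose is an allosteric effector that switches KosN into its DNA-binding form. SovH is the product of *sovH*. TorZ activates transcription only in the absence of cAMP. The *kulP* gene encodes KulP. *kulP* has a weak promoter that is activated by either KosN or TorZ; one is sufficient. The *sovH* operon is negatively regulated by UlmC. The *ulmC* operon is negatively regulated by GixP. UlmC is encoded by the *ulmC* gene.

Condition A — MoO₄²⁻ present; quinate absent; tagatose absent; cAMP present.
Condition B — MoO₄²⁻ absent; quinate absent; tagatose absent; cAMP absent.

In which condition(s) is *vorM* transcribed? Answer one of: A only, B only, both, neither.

Condition A:
MoO₄²⁻ is present, so GixP is active.
With repressor GixP bound, *ulmC* is not transcribed.
So UlmC is not produced.
With no repressor bound, *sovH* is transcribed.
So SovH is produced and active.
Quinate is absent, so NerS is inactive.
Tagatose is absent, so KosN is inactive.
cAMP is present, so TorZ is inactive.
No activator is available at the *kulP* promoter, so *kulP* is not transcribed.
So KulP is not produced.
No repressor is bound and SovH is active, so *vorM* is transcribed.
→ *vorM* is ON in A.
Condition B:
MoO₄²⁻ is absent, so GixP is inactive.
With no repressor bound, *ulmC* is transcribed.
So UlmC is produced and active.
With repressor UlmC bound, *sovH* is not transcribed.
So SovH is not produced.
Quinate is absent, so NerS is inactive.
Tagatose is absent, so KosN is inactive.
cAMP is absent, so TorZ is active.
Activator TorZ is present, so *kulP* is transcribed.
So KulP is produced and active.
With repressor KulP bound, *vorM* is not transcribed.
→ *vorM* is OFF in B.

A only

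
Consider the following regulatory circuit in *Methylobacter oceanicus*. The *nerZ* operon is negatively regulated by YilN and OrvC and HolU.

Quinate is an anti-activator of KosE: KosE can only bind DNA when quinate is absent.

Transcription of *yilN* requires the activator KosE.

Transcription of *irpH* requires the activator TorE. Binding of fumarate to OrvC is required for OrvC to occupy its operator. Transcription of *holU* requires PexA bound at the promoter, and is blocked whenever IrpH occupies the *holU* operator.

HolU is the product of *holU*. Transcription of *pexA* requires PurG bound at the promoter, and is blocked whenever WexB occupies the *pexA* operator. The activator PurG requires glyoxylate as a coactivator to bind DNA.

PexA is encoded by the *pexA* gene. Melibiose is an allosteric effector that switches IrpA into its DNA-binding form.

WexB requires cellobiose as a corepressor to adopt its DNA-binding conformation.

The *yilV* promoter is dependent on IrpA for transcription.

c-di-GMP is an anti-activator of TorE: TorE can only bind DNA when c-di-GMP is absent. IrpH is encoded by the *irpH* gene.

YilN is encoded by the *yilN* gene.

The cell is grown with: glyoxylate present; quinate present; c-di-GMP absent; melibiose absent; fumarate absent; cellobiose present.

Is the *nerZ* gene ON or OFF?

Quinate is present, so KosE is inactive.
Required activator KosE is absent, so *yilN* is not transcribed.
So YilN is not produced.
Fumarate is absent, so OrvC is inactive.
c-di-GMP is absent, so TorE is active.
No repressor is bound and TorE is active, so *irpH* is transcribed.
So IrpH is produced and active.
Cellobiose is present, so WexB is active.
Glyoxylate is present, so PurG is active.
With repressor WexB bound, *pexA* is not transcribed.
So PexA is not produced.
With repressor IrpH bound, *holU* is not transcribed.
So HolU is not produced.
With no repressor bound, *nerZ* is transcribed.

ON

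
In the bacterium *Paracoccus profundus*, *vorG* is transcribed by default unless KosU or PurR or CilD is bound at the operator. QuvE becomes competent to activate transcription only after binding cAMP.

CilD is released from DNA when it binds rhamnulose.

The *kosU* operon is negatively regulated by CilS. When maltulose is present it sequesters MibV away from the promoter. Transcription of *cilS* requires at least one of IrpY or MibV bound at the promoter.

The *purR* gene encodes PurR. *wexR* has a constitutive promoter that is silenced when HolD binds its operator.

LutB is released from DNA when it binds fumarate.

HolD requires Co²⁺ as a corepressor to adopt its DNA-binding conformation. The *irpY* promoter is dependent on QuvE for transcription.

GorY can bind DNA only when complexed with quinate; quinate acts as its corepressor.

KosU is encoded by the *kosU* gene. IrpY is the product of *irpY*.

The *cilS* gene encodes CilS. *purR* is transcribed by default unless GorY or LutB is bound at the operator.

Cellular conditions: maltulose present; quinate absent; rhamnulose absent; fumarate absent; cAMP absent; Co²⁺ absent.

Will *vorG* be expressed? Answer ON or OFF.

cAMP is absent, so QuvE is inactive.
Required activator QuvE is absent, so *irpY* is not transcribed.
So IrpY is not produced.
Maltulose is present, so MibV is inactive.
No activator is available at the *cilS* promoter, so *cilS* is not transcribed.
So CilS is not produced.
With no repressor bound, *kosU* is transcribed.
So KosU is produced and active.
Quinate is absent, so GorY is inactive.
Fumarate is absent, so LutB is active.
With repressor LutB bound, *purR* is not transcribed.
So PurR is not produced.
Rhamnulose is absent, so CilD is active.
With repressor KosU bound, *vorG* is not transcribed.

OFF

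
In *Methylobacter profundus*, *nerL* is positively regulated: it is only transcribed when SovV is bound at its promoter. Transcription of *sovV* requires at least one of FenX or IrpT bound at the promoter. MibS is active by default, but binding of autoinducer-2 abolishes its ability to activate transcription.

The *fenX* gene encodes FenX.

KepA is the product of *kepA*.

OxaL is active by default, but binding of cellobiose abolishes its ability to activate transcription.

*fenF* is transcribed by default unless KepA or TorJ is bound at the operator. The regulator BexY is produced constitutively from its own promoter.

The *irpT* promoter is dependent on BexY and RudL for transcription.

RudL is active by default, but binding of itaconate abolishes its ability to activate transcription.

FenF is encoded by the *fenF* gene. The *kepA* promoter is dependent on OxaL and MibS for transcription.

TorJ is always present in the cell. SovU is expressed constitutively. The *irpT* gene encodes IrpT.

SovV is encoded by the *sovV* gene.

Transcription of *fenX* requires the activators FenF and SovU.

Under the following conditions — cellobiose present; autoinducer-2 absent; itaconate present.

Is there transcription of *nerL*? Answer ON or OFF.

OFF

Cellobiose is present, so OxaL is inactive.
Autoinducer-2 is absent, so MibS is active.
Required activator OxaL is absent, so *kepA* is not transcribed.
So KepA is not produced.
TorJ is produced constitutively and is active.
With repressor TorJ bound, *fenF* is not transcribed.
So FenF is not produced.
SovU is produced constitutively and is active.
Required activator FenF is absent, so *fenX* is not transcribed.
So FenX is not produced.
BexY is produced constitutively and is active.
Itaconate is present, so RudL is inactive.
Required activator RudL is absent, so *irpT* is not transcribed.
So IrpT is not produced.
No activator is available at the *sovV* promoter, so *sovV* is not transcribed.
So SovV is not produced.
Required activator SovV is absent, so *nerL* is not transcribed.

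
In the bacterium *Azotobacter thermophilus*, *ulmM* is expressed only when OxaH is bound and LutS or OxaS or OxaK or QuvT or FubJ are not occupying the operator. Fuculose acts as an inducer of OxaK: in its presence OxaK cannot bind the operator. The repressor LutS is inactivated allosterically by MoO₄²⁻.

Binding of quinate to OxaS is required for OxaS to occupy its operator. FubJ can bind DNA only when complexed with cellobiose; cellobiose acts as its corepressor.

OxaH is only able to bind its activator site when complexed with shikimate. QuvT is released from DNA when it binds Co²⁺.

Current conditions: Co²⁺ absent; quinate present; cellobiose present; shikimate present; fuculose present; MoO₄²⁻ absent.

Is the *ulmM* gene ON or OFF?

MoO₄²⁻ is absent, so LutS is active.
Quinate is present, so OxaS is active.
Shikimate is present, so OxaH is active.
Fuculose is present, so OxaK is inactive.
Co²⁺ is absent, so QuvT is active.
Cellobiose is present, so FubJ is active.
With repressor LutS bound, *ulmM* is not transcribed.

OFF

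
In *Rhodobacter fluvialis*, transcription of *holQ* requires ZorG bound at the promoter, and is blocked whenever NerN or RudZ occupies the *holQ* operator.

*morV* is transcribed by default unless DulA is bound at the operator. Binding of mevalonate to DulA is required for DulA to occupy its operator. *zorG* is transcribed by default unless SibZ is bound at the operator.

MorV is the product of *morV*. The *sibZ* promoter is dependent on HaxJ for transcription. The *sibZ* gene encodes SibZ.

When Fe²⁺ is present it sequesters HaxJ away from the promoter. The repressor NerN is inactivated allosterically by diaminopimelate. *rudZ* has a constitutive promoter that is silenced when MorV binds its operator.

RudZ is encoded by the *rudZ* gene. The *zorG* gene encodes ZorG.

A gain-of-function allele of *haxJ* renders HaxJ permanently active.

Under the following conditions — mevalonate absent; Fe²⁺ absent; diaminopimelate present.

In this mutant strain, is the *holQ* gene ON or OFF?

Diaminopimelate is present, so NerN is inactive.
Mevalonate is absent, so DulA is inactive.
With no repressor bound, *morV* is transcribed.
So MorV is produced and active.
With repressor MorV bound, *rudZ* is not transcribed.
So RudZ is not produced.
HaxJ is constitutively active in this strain.
No repressor is bound and HaxJ is active, so *sibZ* is transcribed.
So SibZ is produced and active.
With repressor SibZ bound, *zorG* is not transcribed.
So ZorG is not produced.
Required activator ZorG is absent, so *holQ* is not transcribed.

OFF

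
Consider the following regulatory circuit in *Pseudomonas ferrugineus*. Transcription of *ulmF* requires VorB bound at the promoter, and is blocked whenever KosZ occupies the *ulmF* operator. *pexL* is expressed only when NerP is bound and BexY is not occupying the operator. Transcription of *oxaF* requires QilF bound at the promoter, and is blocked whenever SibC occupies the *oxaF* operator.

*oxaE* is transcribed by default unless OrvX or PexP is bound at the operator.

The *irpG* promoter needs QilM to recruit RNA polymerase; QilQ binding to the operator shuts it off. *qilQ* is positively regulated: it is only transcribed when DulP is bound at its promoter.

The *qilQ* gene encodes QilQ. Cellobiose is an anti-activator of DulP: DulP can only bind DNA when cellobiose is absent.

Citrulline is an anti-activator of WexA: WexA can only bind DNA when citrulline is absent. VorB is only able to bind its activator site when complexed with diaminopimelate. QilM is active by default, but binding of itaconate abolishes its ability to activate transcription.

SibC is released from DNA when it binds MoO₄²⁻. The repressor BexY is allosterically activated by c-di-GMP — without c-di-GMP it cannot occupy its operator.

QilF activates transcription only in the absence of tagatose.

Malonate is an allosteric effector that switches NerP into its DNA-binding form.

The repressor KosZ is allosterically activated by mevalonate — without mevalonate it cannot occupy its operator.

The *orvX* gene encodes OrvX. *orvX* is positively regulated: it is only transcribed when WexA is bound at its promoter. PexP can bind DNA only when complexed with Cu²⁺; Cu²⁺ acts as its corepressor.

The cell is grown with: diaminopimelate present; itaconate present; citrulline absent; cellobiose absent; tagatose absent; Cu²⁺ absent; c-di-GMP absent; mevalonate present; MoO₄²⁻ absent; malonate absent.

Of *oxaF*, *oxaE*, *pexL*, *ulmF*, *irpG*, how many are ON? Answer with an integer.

0

MoO₄²⁻ is absent, so SibC is active.
Tagatose is absent, so QilF is active.
With repressor SibC bound, *oxaF* is not transcribed.
→ *oxaF* is OFF.
Citrulline is absent, so WexA is active.
No repressor is bound and WexA is active, so *orvX* is transcribed.
So OrvX is produced and active.
Cu²⁺ is absent, so PexP is inactive.
With repressor OrvX bound, *oxaE* is not transcribed.
→ *oxaE* is OFF.
c-di-GMP is absent, so BexY is inactive.
Malonate is absent, so NerP is inactive.
Required activator NerP is absent, so *pexL* is not transcribed.
→ *pexL* is OFF.
Mevalonate is present, so KosZ is active.
Diaminopimelate is present, so VorB is active.
With repressor KosZ bound, *ulmF* is not transcribed.
→ *ulmF* is OFF.
Cellobiose is absent, so DulP is active.
No repressor is bound and DulP is active, so *qilQ* is transcribed.
So QilQ is produced and active.
Itaconate is present, so QilM is inactive.
With repressor QilQ bound, *irpG* is not transcribed.
→ *irpG* is OFF.
0 of the 5 genes are transcribed.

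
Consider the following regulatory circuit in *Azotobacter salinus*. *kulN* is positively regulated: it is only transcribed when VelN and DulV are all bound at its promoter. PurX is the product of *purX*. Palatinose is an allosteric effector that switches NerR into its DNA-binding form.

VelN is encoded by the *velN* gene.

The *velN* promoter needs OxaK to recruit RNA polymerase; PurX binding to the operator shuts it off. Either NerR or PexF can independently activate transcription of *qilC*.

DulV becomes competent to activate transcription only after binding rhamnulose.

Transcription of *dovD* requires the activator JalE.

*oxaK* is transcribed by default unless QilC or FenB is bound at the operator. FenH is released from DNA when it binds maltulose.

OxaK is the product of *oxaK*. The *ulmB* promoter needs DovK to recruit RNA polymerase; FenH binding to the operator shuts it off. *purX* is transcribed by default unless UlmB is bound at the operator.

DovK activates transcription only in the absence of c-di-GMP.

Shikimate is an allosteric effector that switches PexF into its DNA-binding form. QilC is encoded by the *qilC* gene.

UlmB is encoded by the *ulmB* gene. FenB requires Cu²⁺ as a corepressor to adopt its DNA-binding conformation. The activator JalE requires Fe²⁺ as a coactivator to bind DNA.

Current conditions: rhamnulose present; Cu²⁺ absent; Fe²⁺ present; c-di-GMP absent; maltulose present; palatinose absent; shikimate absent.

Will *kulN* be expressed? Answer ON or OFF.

ON

Palatinose is absent, so NerR is inactive.
Shikimate is absent, so PexF is inactive.
No activator is available at the *qilC* promoter, so *qilC* is not transcribed.
So QilC is not produced.
Cu²⁺ is absent, so FenB is inactive.
With no repressor bound, *oxaK* is transcribed.
So OxaK is produced and active.
Maltulose is present, so FenH is inactive.
c-di-GMP is absent, so DovK is active.
No repressor is bound and DovK is active, so *ulmB* is transcribed.
So UlmB is produced and active.
With repressor UlmB bound, *purX* is not transcribed.
So PurX is not produced.
No repressor is bound and OxaK is active, so *velN* is transcribed.
So VelN is produced and active.
Rhamnulose is present, so DulV is active.
No repressor is bound and VelN and DulV are active, so *kulN* is transcribed.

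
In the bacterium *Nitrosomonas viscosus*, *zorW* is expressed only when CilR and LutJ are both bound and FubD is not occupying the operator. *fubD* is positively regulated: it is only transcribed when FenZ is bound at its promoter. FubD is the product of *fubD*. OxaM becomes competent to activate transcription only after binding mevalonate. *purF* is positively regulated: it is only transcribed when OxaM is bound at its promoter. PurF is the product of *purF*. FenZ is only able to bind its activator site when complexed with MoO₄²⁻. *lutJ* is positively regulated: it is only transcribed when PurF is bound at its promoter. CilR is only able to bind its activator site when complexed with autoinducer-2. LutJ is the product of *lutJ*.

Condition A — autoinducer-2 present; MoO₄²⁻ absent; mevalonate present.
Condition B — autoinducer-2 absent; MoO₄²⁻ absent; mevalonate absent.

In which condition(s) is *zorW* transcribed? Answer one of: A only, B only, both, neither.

A only

Condition A:
Autoinducer-2 is present, so CilR is active.
MoO₄²⁻ is absent, so FenZ is inactive.
Required activator FenZ is absent, so *fubD* is not transcribed.
So FubD is not produced.
Mevalonate is present, so OxaM is active.
No repressor is bound and OxaM is active, so *purF* is transcribed.
So PurF is produced and active.
No repressor is bound and PurF is active, so *lutJ* is transcribed.
So LutJ is produced and active.
No repressor is bound and CilR and LutJ are active, so *zorW* is transcribed.
→ *zorW* is ON in A.
Condition B:
Autoinducer-2 is absent, so CilR is inactive.
MoO₄²⁻ is absent, so FenZ is inactive.
Required activator FenZ is absent, so *fubD* is not transcribed.
So FubD is not produced.
Mevalonate is absent, so OxaM is inactive.
Required activator OxaM is absent, so *purF* is not transcribed.
So PurF is not produced.
Required activator PurF is absent, so *lutJ* is not transcribed.
So LutJ is not produced.
Required activator CilR is absent, so *zorW* is not transcribed.
→ *zorW* is OFF in B.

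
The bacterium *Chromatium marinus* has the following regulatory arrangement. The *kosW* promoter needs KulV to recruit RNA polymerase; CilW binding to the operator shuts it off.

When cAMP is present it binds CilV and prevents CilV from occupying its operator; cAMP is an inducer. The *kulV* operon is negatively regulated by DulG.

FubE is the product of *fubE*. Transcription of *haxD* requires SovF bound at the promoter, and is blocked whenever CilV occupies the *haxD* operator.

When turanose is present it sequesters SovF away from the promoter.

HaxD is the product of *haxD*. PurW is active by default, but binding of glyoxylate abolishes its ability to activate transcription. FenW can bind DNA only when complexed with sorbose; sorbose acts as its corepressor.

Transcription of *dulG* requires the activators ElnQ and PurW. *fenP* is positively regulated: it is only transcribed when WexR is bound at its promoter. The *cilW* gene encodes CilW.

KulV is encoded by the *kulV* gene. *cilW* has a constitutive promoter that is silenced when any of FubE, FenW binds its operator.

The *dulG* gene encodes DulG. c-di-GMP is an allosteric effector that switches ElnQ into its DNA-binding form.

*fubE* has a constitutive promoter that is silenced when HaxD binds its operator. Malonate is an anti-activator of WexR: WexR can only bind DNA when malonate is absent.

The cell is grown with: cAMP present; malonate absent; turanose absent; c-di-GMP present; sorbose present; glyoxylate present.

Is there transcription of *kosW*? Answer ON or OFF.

ON

c-di-GMP is present, so ElnQ is active.
Glyoxylate is present, so PurW is inactive.
Required activator PurW is absent, so *dulG* is not transcribed.
So DulG is not produced.
With no repressor bound, *kulV* is transcribed.
So KulV is produced and active.
cAMP is present, so CilV is inactive.
Turanose is absent, so SovF is active.
No repressor is bound and SovF is active, so *haxD* is transcribed.
So HaxD is produced and active.
With repressor HaxD bound, *fubE* is not transcribed.
So FubE is not produced.
Sorbose is present, so FenW is active.
With repressor FenW bound, *cilW* is not transcribed.
So CilW is not produced.
No repressor is bound and KulV is active, so *kosW* is transcribed.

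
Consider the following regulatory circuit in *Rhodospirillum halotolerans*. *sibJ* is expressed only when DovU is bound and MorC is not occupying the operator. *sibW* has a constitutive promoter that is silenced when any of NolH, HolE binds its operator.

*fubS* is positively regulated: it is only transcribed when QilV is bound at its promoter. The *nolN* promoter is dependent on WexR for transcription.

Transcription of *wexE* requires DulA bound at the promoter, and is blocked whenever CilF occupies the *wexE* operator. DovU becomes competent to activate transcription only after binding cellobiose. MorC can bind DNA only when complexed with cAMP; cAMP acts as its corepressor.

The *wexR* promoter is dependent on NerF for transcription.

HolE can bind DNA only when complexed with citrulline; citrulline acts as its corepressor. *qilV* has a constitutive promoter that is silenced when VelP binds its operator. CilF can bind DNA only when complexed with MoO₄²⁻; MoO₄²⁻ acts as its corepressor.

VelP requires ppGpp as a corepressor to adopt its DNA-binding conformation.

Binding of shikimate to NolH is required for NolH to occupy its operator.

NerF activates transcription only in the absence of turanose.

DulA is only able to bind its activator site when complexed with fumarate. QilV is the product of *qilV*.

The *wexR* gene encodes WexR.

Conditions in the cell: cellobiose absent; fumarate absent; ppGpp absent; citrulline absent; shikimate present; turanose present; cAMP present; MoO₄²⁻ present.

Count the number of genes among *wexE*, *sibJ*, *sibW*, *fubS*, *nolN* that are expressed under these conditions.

1

MoO₄²⁻ is present, so CilF is active.
Fumarate is absent, so DulA is inactive.
With repressor CilF bound, *wexE* is not transcribed.
→ *wexE* is OFF.
cAMP is present, so MorC is active.
Cellobiose is absent, so DovU is inactive.
With repressor MorC bound, *sibJ* is not transcribed.
→ *sibJ* is OFF.
Shikimate is present, so NolH is active.
Citrulline is absent, so HolE is inactive.
With repressor NolH bound, *sibW* is not transcribed.
→ *sibW* is OFF.
ppGpp is absent, so VelP is inactive.
With no repressor bound, *qilV* is transcribed.
So QilV is produced and active.
No repressor is bound and QilV is active, so *fubS* is transcribed.
→ *fubS* is ON.
Turanose is present, so NerF is inactive.
Required activator NerF is absent, so *wexR* is not transcribed.
So WexR is not produced.
Required activator WexR is absent, so *nolN* is not transcribed.
→ *nolN* is OFF.
1 of the 5 genes is transcribed.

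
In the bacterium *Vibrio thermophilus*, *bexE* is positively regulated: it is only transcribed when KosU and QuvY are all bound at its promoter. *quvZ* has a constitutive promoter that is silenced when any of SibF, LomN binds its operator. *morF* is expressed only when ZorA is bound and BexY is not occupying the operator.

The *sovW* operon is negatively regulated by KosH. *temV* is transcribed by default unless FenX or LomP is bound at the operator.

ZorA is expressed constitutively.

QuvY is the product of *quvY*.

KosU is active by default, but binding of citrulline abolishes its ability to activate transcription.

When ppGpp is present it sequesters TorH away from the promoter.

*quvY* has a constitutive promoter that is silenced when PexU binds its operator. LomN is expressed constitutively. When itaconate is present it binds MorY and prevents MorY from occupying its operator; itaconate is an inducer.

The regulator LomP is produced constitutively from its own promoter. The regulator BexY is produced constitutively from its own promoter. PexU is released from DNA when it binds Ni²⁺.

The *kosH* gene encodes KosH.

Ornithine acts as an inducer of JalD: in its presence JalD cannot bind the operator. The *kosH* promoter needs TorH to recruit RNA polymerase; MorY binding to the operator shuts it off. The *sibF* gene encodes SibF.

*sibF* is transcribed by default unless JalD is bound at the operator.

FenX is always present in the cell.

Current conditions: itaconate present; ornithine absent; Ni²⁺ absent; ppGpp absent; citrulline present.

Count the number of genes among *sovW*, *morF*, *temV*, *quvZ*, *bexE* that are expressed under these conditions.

Itaconate is present, so MorY is inactive.
ppGpp is absent, so TorH is active.
No repressor is bound and TorH is active, so *kosH* is transcribed.
So KosH is produced and active.
With repressor KosH bound, *sovW* is not transcribed.
→ *sovW* is OFF.
ZorA is produced constitutively and is active.
BexY is produced constitutively and is active.
With repressor BexY bound, *morF* is not transcribed.
→ *morF* is OFF.
FenX is produced constitutively and is active.
LomP is produced constitutively and is active.
With repressor FenX bound, *temV* is not transcribed.
→ *temV* is OFF.
Ornithine is absent, so JalD is active.
With repressor JalD bound, *sibF* is not transcribed.
So SibF is not produced.
LomN is produced constitutively and is active.
With repressor LomN bound, *quvZ* is not transcribed.
→ *quvZ* is OFF.
Citrulline is present, so KosU is inactive.
Ni²⁺ is absent, so PexU is active.
With repressor PexU bound, *quvY* is not transcribed.
So QuvY is not produced.
Required activator KosU is absent, so *bexE* is not transcribed.
→ *bexE* is OFF.
0 of the 5 genes are transcribed.

0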